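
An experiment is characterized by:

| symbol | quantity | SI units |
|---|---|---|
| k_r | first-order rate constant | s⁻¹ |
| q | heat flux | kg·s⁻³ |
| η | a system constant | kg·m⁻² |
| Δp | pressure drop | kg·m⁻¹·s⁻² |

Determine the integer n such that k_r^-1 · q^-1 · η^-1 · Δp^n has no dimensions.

Balance the M exponent: (1)·n from Δp, plus −(0) − (1) − (1) = -2 from the rest, must sum to zero.
n − 2 = 0, so n = 2.

2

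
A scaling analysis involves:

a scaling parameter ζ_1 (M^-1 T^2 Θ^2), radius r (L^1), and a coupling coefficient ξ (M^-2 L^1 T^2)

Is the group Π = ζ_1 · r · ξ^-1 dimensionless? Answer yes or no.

no

Sum the exponent of each base dimension across the product:
  M: [ζ_1]_M + [r]_M − [ξ]_M = (-1) + (0) − (-2) = 1
  L: [ζ_1]_L + [r]_L − [ξ]_L = (0) + (1) − (1) = 0
  T: [ζ_1]_T + [r]_T − [ξ]_T = (2) + (0) − (2) = 0
  Θ: [ζ_1]_Θ + [r]_Θ − [ξ]_Θ = (2) + (0) − (0) = 2
Net dimensions [M Θ²] ≠ [1] — not dimensionless.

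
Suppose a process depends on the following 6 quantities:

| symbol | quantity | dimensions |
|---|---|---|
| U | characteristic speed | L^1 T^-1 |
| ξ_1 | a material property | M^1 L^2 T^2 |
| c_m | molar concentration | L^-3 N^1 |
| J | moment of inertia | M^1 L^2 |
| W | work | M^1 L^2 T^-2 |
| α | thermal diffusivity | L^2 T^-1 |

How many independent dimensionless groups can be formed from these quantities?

There are 6 variables and 4 base dimensions (M, L, T, N).
The dimension matrix has rank 4.
Independent dimensionless groups: 6 − 4 = 2.

2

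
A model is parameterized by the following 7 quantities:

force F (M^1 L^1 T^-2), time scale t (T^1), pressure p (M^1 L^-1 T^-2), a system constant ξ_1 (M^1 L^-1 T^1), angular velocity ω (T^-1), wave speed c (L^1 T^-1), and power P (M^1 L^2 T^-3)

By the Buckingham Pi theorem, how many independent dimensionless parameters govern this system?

4

There are 7 variables and 3 base dimensions (M, L, T).
The dimension matrix has rank 3.
Independent dimensionless groups: 7 − 3 = 4.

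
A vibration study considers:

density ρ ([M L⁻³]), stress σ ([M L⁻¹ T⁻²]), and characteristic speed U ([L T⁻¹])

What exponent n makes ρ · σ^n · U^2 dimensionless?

Balance the M exponent: (1)·n from σ, plus (1) + 2·(0) = 1 from the rest, must sum to zero.
n + 1 = 0, so n = -1.

-1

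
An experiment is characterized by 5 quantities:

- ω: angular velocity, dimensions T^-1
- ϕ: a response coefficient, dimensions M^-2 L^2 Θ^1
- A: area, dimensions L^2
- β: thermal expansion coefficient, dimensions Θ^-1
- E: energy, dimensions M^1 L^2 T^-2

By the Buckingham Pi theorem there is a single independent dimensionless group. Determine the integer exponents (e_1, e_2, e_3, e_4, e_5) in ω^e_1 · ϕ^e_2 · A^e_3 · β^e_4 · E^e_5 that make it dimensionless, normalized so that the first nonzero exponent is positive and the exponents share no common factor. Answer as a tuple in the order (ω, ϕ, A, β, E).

(4, -1, 3, -1, -2)

M: e_1·(0) + e_2·(-2) + e_3·(0) + e_4·(0) + e_5·(1) = 0
L: e_1·(0) + e_2·(2) + e_3·(2) + e_4·(0) + e_5·(2) = 0
T: e_1·(-1) + e_2·(0) + e_3·(0) + e_4·(0) + e_5·(-2) = 0
Θ: e_1·(0) + e_2·(1) + e_3·(0) + e_4·(-1) + e_5·(0) = 0
Solving this homogeneous linear system for the smallest-integer solution (first nonzero entry positive) gives (4, -1, 3, -1, -2).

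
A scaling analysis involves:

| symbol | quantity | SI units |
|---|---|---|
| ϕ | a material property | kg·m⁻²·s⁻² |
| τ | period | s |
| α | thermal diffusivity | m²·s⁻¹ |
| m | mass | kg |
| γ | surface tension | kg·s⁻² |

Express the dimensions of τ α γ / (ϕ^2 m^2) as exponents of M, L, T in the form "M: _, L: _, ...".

M: -3, L: 6, T: 2

Collect each base-dimension exponent across the product:
  M: −2·(1) + (0) + (0) − 2·(1) + (1) = -3
  L: −2·(-2) + (0) + (2) − 2·(0) + (0) = 6
  T: −2·(-2) + (1) + (-1) − 2·(0) + (-2) = 2
So the dimensions are [M⁻³ L⁶ T²].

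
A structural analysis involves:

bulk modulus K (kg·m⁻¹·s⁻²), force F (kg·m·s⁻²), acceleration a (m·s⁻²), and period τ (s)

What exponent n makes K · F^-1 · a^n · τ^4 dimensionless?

2

Balance the L exponent: (1)·n from a, plus (-1) − (1) + 4·(0) = -2 from the rest, must sum to zero.
n − 2 = 0, so n = 2.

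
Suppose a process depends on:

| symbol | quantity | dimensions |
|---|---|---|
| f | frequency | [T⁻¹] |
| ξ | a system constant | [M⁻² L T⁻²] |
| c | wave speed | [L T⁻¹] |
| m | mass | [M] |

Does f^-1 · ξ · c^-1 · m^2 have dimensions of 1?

Sum the exponent of each base dimension across the product:
  M: −[f]_M + [ξ]_M − [c]_M + 2·[m]_M = −(0) + (-2) − (0) + 2·(1) = 0
  L: −[f]_L + [ξ]_L − [c]_L + 2·[m]_L = −(0) + (1) − (1) + 2·(0) = 0
  T: −[f]_T + [ξ]_T − [c]_T + 2·[m]_T = −(-1) + (-2) − (-1) + 2·(0) = 0
All base exponents vanish — dimensionless.

yes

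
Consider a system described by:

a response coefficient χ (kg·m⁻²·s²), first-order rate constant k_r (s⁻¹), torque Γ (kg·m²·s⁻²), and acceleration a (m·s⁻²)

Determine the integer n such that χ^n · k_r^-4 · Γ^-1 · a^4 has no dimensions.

Balance the M exponent: (1)·n from χ, plus −4·(0) − (1) + 4·(0) = -1 from the rest, must sum to zero.
n − 1 = 0, so n = 1.

1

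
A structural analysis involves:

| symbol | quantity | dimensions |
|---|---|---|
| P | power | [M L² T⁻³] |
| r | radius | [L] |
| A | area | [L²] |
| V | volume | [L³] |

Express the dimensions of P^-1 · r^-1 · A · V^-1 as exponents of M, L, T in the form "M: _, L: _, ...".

M: -1, L: -4, T: 3

Collect each base-dimension exponent across the product:
  M: −(1) − (0) + (0) − (0) = -1
  L: −(2) − (1) + (2) − (3) = -4
  T: −(-3) − (0) + (0) − (0) = 3
So the dimensions are [M⁻¹ L⁻⁴ T³].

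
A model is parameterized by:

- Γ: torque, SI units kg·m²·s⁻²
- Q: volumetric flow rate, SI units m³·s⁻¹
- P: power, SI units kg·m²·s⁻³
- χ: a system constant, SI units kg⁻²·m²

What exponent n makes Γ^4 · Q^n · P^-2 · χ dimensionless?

-2

Balance the L exponent: (3)·n from Q, plus 4·(2) − 2·(2) + (2) = 6 from the rest, must sum to zero.
3n + 6 = 0, so n = -2.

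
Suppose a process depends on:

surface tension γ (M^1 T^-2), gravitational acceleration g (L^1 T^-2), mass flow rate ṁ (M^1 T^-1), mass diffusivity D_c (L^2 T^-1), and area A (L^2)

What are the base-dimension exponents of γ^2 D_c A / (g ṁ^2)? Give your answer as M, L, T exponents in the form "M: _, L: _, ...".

Collect each base-dimension exponent across the product:
  M: 2·(1) − (0) − 2·(1) + (0) + (0) = 0
  L: 2·(0) − (1) − 2·(0) + (2) + (2) = 3
  T: 2·(-2) − (-2) − 2·(-1) + (-1) + (0) = -1
So the dimensions are [L³ T⁻¹].

M: 0, L: 3, T: -1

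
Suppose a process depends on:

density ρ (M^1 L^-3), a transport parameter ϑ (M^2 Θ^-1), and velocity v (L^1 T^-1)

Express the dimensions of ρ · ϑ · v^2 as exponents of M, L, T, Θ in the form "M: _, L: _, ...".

Collect each base-dimension exponent across the product:
  M: (1) + (2) + 2·(0) = 3
  L: (-3) + (0) + 2·(1) = -1
  T: (0) + (0) + 2·(-1) = -2
  Θ: (0) + (-1) + 2·(0) = -1
So the dimensions are [M³ L⁻¹ T⁻² Θ⁻¹].

M: 3, L: -1, T: -2, Θ: -1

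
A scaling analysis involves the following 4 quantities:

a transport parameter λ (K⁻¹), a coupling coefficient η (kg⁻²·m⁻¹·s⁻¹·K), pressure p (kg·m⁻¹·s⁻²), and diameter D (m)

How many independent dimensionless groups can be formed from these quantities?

There are 4 variables and 4 base dimensions (M, L, T, Θ).
The dimension matrix has rank 4.
Independent dimensionless groups: 4 − 4 = 0.

0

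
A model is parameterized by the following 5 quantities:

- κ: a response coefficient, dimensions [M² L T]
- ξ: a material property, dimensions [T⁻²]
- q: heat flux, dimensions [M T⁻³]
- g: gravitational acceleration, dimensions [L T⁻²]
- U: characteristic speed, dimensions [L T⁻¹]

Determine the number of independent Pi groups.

2

There are 5 variables and 3 base dimensions (M, L, T).
The dimension matrix has rank 3.
Independent dimensionless groups: 5 − 3 = 2.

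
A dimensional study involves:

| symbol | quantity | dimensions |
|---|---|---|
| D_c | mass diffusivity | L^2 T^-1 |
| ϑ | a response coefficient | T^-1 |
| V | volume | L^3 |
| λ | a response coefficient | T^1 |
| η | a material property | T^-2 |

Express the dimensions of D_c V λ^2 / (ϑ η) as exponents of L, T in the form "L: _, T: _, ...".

Collect each base-dimension exponent across the product:
  L: (2) − (0) + (3) + 2·(0) − (0) = 5
  T: (-1) − (-1) + (0) + 2·(1) − (-2) = 4
So the dimensions are [L⁵ T⁴].

L: 5, T: 4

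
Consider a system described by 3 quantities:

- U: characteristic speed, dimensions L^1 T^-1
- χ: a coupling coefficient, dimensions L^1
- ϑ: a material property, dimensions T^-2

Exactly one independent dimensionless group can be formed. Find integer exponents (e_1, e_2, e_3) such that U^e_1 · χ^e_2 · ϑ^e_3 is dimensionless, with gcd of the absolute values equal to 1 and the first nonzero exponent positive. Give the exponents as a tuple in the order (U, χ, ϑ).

(2, -2, -1)

L: e_1·(1) + e_2·(1) + e_3·(0) = 0
T: e_1·(-1) + e_2·(0) + e_3·(-2) = 0
Solving this homogeneous linear system for the smallest-integer solution (first nonzero entry positive) gives (2, -2, -1).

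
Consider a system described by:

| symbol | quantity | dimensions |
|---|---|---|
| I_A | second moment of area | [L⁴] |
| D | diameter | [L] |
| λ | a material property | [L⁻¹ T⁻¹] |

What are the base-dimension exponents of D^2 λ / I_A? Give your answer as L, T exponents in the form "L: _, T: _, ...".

Collect each base-dimension exponent across the product:
  L: −(4) + 2·(1) + (-1) = -3
  T: −(0) + 2·(0) + (-1) = -1
So the dimensions are [L⁻³ T⁻¹].

L: -3, T: -1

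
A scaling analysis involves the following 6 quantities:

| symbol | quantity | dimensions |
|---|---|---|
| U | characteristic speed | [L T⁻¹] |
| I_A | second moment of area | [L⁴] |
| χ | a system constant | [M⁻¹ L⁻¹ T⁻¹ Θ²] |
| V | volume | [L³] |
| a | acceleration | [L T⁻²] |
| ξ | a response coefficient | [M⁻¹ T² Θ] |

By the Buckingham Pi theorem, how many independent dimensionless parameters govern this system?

2

There are 6 variables and 4 base dimensions (M, L, T, Θ).
The dimension matrix has rank 4.
Independent dimensionless groups: 6 − 4 = 2.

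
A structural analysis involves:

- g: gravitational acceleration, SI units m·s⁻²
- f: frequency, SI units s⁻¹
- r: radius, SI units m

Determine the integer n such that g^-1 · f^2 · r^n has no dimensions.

Balance the L exponent: (1)·n from r, plus −(1) + 2·(0) = -1 from the rest, must sum to zero.
n − 1 = 0, so n = 1.

1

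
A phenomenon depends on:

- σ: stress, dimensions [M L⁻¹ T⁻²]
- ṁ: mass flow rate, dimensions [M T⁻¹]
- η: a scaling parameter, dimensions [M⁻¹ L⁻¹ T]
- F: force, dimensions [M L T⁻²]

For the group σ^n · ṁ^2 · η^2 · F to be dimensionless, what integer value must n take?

-1

Balance the M exponent: (1)·n from σ, plus 2·(1) + 2·(-1) + (1) = 1 from the rest, must sum to zero.
n + 1 = 0, so n = -1.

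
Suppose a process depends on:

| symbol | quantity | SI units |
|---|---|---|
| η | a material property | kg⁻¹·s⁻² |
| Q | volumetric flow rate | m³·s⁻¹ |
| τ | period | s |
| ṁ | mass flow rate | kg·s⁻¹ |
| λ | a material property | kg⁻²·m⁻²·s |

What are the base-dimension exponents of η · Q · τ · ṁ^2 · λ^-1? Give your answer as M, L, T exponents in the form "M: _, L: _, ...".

Collect each base-dimension exponent across the product:
  M: (-1) + (0) + (0) + 2·(1) − (-2) = 3
  L: (0) + (3) + (0) + 2·(0) − (-2) = 5
  T: (-2) + (-1) + (1) + 2·(-1) − (1) = -5
So the dimensions are [M³ L⁵ T⁻⁵].

M: 3, L: 5, T: -5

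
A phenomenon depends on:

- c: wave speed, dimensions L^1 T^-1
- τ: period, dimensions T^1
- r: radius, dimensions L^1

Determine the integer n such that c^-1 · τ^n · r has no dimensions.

-1

Balance the T exponent: (1)·n from τ, plus −(-1) + (0) = 1 from the rest, must sum to zero.
n + 1 = 0, so n = -1.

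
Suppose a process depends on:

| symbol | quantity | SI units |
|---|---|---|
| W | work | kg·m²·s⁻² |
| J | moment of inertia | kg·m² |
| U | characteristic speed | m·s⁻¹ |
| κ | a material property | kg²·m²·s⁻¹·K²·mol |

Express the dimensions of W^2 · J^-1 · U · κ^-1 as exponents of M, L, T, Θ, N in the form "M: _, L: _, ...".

M: -1, L: 1, T: -4, Θ: -2, N: -1

Collect each base-dimension exponent across the product:
  M: 2·(1) − (1) + (0) − (2) = -1
  L: 2·(2) − (2) + (1) − (2) = 1
  T: 2·(-2) − (0) + (-1) − (-1) = -4
  Θ: 2·(0) − (0) + (0) − (2) = -2
  N: 2·(0) − (0) + (0) − (1) = -1
So the dimensions are [M⁻¹ L T⁻⁴ Θ⁻² N⁻¹].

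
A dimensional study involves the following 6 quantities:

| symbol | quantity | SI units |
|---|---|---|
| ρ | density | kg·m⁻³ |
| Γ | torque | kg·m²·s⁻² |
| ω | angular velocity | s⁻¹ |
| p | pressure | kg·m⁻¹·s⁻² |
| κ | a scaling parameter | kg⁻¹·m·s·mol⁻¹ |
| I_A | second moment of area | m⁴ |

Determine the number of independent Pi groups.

2

There are 6 variables and 4 base dimensions (M, L, T, N).
The dimension matrix has rank 4.
Independent dimensionless groups: 6 − 4 = 2.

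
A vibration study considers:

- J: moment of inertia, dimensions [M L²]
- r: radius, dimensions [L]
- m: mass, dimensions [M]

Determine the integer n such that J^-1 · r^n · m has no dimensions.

2

Balance the L exponent: (1)·n from r, plus −(2) + (0) = -2 from the rest, must sum to zero.
n − 2 = 0, so n = 2.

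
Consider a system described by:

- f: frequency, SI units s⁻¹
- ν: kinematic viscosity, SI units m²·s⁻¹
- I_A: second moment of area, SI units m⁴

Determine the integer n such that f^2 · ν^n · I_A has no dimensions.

-2

Balance the L exponent: (2)·n from ν, plus 2·(0) + (4) = 4 from the rest, must sum to zero.
2n + 4 = 0, so n = -2.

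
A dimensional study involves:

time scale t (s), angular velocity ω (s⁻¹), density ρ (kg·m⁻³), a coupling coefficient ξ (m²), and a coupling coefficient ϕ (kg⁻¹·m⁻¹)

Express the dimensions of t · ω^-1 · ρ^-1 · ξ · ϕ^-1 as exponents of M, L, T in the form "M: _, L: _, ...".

Collect each base-dimension exponent across the product:
  M: (0) − (0) − (1) + (0) − (-1) = 0
  L: (0) − (0) − (-3) + (2) − (-1) = 6
  T: (1) − (-1) − (0) + (0) − (0) = 2
So the dimensions are [L⁶ T²].

M: 0, L: 6, T: 2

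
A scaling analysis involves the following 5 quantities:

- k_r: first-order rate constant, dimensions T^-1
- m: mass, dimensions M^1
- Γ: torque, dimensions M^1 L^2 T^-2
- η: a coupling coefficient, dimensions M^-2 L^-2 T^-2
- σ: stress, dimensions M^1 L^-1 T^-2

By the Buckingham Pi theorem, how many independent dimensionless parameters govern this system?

2

There are 5 variables and 3 base dimensions (M, L, T).
The dimension matrix has rank 3.
Independent dimensionless groups: 5 − 3 = 2.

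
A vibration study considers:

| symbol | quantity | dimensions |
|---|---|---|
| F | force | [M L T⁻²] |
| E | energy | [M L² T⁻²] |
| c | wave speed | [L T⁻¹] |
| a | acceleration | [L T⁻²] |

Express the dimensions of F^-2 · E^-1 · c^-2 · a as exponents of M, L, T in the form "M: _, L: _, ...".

M: -3, L: -5, T: 6

Collect each base-dimension exponent across the product:
  M: −2·(1) − (1) − 2·(0) + (0) = -3
  L: −2·(1) − (2) − 2·(1) + (1) = -5
  T: −2·(-2) − (-2) − 2·(-1) + (-2) = 6
So the dimensions are [M⁻³ L⁻⁵ T⁶].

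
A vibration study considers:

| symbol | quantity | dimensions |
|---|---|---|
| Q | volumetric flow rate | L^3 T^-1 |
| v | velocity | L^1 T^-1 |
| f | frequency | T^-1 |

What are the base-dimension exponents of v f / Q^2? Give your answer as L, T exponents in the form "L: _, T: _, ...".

L: -5, T: 0

Collect each base-dimension exponent across the product:
  L: −2·(3) + (1) + (0) = -5
  T: −2·(-1) + (-1) + (-1) = 0
So the dimensions are [L⁻⁵].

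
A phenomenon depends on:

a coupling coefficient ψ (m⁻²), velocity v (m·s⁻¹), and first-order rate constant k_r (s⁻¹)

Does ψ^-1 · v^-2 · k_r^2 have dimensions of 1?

yes

Sum the exponent of each base dimension across the product:
  L: −[ψ]_L − 2·[v]_L + 2·[k_r]_L = −(-2) − 2·(1) + 2·(0) = 0
  T: −[ψ]_T − 2·[v]_T + 2·[k_r]_T = −(0) − 2·(-1) + 2·(-1) = 0
All base exponents vanish — dimensionless.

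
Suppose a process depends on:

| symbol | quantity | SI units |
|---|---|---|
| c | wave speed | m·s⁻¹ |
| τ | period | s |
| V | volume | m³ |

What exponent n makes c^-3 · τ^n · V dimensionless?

-3

Balance the T exponent: (1)·n from τ, plus −3·(-1) + (0) = 3 from the rest, must sum to zero.
n + 3 = 0, so n = -3.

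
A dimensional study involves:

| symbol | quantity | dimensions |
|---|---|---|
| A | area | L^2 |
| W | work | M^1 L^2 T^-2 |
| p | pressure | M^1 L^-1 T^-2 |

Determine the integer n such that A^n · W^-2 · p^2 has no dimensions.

3

Balance the L exponent: (2)·n from A, plus −2·(2) + 2·(-1) = -6 from the rest, must sum to zero.
2n − 6 = 0, so n = 3.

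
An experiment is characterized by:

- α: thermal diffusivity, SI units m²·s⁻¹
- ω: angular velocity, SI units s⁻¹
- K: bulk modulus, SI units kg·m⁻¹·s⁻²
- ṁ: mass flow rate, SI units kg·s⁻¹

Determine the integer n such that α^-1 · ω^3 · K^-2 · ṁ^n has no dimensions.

Balance the M exponent: (1)·n from ṁ, plus −(0) + 3·(0) − 2·(1) = -2 from the rest, must sum to zero.
n − 2 = 0, so n = 2.

2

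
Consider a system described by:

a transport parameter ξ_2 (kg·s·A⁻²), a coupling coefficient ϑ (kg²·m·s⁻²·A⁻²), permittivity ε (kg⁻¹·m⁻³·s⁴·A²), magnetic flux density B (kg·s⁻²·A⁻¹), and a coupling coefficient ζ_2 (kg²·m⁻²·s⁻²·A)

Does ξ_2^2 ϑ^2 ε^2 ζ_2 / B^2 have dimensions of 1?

no

Sum the exponent of each base dimension across the product:
  M: 2·[ξ_2]_M + 2·[ϑ]_M + 2·[ε]_M − 2·[B]_M + [ζ_2]_M = 2·(1) + 2·(2) + 2·(-1) − 2·(1) + (2) = 4
  L: 2·[ξ_2]_L + 2·[ϑ]_L + 2·[ε]_L − 2·[B]_L + [ζ_2]_L = 2·(0) + 2·(1) + 2·(-3) − 2·(0) + (-2) = -6
  T: 2·[ξ_2]_T + 2·[ϑ]_T + 2·[ε]_T − 2·[B]_T + [ζ_2]_T = 2·(1) + 2·(-2) + 2·(4) − 2·(-2) + (-2) = 8
  I: 2·[ξ_2]_I + 2·[ϑ]_I + 2·[ε]_I − 2·[B]_I + [ζ_2]_I = 2·(-2) + 2·(-2) + 2·(2) − 2·(-1) + (1) = -1
Net dimensions [M⁴ L⁻⁶ T⁸ I⁻¹] ≠ [1] — not dimensionless.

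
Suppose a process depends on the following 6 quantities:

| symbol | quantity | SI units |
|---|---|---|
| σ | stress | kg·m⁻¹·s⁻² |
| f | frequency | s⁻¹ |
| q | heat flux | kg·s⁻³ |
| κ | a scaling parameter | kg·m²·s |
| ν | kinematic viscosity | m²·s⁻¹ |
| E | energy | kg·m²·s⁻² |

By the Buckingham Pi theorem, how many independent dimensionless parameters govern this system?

3

There are 6 variables and 3 base dimensions (M, L, T).
The dimension matrix has rank 3.
Independent dimensionless groups: 6 − 3 = 3.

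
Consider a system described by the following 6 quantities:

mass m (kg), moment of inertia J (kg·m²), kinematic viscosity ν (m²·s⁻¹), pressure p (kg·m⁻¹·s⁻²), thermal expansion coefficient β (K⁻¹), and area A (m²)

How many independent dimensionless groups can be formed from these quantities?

2

There are 6 variables and 4 base dimensions (M, L, T, Θ).
The dimension matrix has rank 4.
Independent dimensionless groups: 6 − 4 = 2.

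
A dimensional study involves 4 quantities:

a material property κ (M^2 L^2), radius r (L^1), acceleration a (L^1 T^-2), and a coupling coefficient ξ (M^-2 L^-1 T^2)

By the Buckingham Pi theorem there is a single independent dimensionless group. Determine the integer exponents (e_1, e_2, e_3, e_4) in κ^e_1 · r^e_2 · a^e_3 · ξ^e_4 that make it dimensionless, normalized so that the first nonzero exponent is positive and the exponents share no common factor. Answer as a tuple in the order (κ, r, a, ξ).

(1, -2, 1, 1)

M: e_1·(2) + e_2·(0) + e_3·(0) + e_4·(-2) = 0
L: e_1·(2) + e_2·(1) + e_3·(1) + e_4·(-1) = 0
T: e_1·(0) + e_2·(0) + e_3·(-2) + e_4·(2) = 0
Solving this homogeneous linear system for the smallest-integer solution (first nonzero entry positive) gives (1, -2, 1, 1).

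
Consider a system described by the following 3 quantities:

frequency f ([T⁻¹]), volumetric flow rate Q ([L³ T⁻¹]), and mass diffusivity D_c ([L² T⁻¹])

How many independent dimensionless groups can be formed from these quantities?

There are 3 variables and 2 base dimensions (L, T).
The dimension matrix has rank 2.
Independent dimensionless groups: 3 − 2 = 1.

1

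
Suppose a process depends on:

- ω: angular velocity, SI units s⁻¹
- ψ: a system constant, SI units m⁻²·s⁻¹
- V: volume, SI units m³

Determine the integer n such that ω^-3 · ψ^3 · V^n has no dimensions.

2

Balance the L exponent: (3)·n from V, plus −3·(0) + 3·(-2) = -6 from the rest, must sum to zero.
3n − 6 = 0, so n = 2.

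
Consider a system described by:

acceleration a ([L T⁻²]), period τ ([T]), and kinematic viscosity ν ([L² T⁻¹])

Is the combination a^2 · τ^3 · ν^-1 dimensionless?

yes

Sum the exponent of each base dimension across the product:
  L: 2·[a]_L + 3·[τ]_L − [ν]_L = 2·(1) + 3·(0) − (2) = 0
  T: 2·[a]_T + 3·[τ]_T − [ν]_T = 2·(-2) + 3·(1) − (-1) = 0
All base exponents vanish — dimensionless.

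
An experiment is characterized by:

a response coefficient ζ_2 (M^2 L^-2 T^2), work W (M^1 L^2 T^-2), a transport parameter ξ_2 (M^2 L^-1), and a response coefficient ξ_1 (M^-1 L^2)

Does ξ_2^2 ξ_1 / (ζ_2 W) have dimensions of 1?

yes

Sum the exponent of each base dimension across the product:
  M: −[ζ_2]_M − [W]_M + 2·[ξ_2]_M + [ξ_1]_M = −(2) − (1) + 2·(2) + (-1) = 0
  L: −[ζ_2]_L − [W]_L + 2·[ξ_2]_L + [ξ_1]_L = −(-2) − (2) + 2·(-1) + (2) = 0
  T: −[ζ_2]_T − [W]_T + 2·[ξ_2]_T + [ξ_1]_T = −(2) − (-2) + 2·(0) + (0) = 0
All base exponents vanish — dimensionless.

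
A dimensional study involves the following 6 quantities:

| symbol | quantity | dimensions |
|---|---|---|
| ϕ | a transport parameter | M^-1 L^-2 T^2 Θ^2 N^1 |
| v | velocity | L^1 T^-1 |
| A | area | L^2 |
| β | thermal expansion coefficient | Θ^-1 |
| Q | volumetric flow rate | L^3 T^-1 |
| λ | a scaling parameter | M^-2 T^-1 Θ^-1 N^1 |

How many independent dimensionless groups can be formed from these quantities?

There are 6 variables and 5 base dimensions (M, L, T, Θ, N).
The dimension matrix has rank 5.
Independent dimensionless groups: 6 − 5 = 1.

1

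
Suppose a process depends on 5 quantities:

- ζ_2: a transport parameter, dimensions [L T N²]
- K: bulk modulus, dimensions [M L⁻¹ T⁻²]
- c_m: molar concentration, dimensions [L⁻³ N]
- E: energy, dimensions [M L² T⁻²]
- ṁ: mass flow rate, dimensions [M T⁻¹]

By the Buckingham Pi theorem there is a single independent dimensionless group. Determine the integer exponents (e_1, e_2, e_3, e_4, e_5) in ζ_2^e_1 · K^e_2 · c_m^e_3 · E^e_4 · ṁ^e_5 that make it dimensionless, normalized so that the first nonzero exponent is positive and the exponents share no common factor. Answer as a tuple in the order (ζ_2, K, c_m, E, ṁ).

(1, 3, -2, -2, -1)

M: e_1·(0) + e_2·(1) + e_3·(0) + e_4·(1) + e_5·(1) = 0
L: e_1·(1) + e_2·(-1) + e_3·(-3) + e_4·(2) + e_5·(0) = 0
T: e_1·(1) + e_2·(-2) + e_3·(0) + e_4·(-2) + e_5·(-1) = 0
N: e_1·(2) + e_2·(0) + e_3·(1) + e_4·(0) + e_5·(0) = 0
Solving this homogeneous linear system for the smallest-integer solution (first nonzero entry positive) gives (1, 3, -2, -2, -1).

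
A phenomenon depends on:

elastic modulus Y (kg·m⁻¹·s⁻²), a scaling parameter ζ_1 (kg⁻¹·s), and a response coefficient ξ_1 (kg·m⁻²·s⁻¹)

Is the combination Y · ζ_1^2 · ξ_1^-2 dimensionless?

no

Sum the exponent of each base dimension across the product:
  M: [Y]_M + 2·[ζ_1]_M − 2·[ξ_1]_M = (1) + 2·(-1) − 2·(1) = -3
  L: [Y]_L + 2·[ζ_1]_L − 2·[ξ_1]_L = (-1) + 2·(0) − 2·(-2) = 3
  T: [Y]_T + 2·[ζ_1]_T − 2·[ξ_1]_T = (-2) + 2·(1) − 2·(-1) = 2
Net dimensions [M⁻³ L³ T²] ≠ [1] — not dimensionless.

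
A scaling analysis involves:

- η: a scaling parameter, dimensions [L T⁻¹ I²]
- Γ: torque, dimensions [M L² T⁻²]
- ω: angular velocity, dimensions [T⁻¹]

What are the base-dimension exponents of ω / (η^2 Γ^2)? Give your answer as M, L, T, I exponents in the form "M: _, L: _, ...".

M: -2, L: -6, T: 5, I: -4

Collect each base-dimension exponent across the product:
  M: −2·(0) − 2·(1) + (0) = -2
  L: −2·(1) − 2·(2) + (0) = -6
  T: −2·(-1) − 2·(-2) + (-1) = 5
  I: −2·(2) − 2·(0) + (0) = -4
So the dimensions are [M⁻² L⁻⁶ T⁵ I⁻⁴].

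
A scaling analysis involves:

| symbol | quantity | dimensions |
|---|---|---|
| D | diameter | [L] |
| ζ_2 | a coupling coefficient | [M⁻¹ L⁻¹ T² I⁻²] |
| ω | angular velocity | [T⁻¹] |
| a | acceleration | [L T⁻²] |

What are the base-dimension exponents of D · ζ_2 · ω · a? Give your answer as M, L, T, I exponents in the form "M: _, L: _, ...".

Collect each base-dimension exponent across the product:
  M: (0) + (-1) + (0) + (0) = -1
  L: (1) + (-1) + (0) + (1) = 1
  T: (0) + (2) + (-1) + (-2) = -1
  I: (0) + (-2) + (0) + (0) = -2
So the dimensions are [M⁻¹ L T⁻¹ I⁻²].

M: -1, L: 1, T: -1, I: -2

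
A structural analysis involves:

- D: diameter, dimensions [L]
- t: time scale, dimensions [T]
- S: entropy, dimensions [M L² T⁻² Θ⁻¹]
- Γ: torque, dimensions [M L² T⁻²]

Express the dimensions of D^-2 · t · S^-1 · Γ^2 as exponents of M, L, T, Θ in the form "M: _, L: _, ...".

M: 1, L: 0, T: -1, Θ: 1

Collect each base-dimension exponent across the product:
  M: −2·(0) + (0) − (1) + 2·(1) = 1
  L: −2·(1) + (0) − (2) + 2·(2) = 0
  T: −2·(0) + (1) − (-2) + 2·(-2) = -1
  Θ: −2·(0) + (0) − (-1) + 2·(0) = 1
So the dimensions are [M T⁻¹ Θ].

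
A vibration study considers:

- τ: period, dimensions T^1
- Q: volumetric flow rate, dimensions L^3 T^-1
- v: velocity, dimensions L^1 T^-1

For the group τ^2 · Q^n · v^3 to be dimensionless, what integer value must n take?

-1

Balance the L exponent: (3)·n from Q, plus 2·(0) + 3·(1) = 3 from the rest, must sum to zero.
3n + 3 = 0, so n = -1.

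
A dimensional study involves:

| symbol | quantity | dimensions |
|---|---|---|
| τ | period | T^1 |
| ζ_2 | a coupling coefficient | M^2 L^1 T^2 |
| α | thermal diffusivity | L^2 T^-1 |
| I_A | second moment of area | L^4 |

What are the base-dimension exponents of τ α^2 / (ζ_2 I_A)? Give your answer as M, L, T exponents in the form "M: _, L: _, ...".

Collect each base-dimension exponent across the product:
  M: (0) − (2) + 2·(0) − (0) = -2
  L: (0) − (1) + 2·(2) − (4) = -1
  T: (1) − (2) + 2·(-1) − (0) = -3
So the dimensions are [M⁻² L⁻¹ T⁻³].

M: -2, L: -1, T: -3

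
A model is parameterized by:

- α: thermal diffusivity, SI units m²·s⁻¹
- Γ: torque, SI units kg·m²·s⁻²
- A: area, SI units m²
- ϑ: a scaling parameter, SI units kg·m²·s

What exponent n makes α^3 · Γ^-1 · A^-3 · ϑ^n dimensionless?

1

Balance the M exponent: (1)·n from ϑ, plus 3·(0) − (1) − 3·(0) = -1 from the rest, must sum to zero.
n − 1 = 0, so n = 1.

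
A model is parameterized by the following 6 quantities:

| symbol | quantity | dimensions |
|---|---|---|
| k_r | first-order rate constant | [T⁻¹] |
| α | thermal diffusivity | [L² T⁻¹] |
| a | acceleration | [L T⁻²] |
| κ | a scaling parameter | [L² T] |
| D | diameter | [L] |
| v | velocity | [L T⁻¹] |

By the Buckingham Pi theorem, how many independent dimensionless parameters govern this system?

4

There are 6 variables and 2 base dimensions (L, T).
The dimension matrix has rank 2.
Independent dimensionless groups: 6 − 2 = 4.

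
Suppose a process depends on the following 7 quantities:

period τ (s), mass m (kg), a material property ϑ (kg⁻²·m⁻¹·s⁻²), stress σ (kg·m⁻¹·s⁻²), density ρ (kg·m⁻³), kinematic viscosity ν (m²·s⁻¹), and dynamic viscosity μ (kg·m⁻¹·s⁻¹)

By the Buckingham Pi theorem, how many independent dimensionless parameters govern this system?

4

There are 7 variables and 3 base dimensions (M, L, T).
The dimension matrix has rank 3.
Independent dimensionless groups: 7 − 3 = 4.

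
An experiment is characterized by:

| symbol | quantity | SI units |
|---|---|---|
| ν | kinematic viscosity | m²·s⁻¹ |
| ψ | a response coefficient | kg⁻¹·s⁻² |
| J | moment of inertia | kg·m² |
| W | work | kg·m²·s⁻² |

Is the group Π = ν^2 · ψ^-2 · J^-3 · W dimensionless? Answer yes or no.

yes

Sum the exponent of each base dimension across the product:
  M: 2·[ν]_M − 2·[ψ]_M − 3·[J]_M + [W]_M = 2·(0) − 2·(-1) − 3·(1) + (1) = 0
  L: 2·[ν]_L − 2·[ψ]_L − 3·[J]_L + [W]_L = 2·(2) − 2·(0) − 3·(2) + (2) = 0
  T: 2·[ν]_T − 2·[ψ]_T − 3·[J]_T + [W]_T = 2·(-1) − 2·(-2) − 3·(0) + (-2) = 0
All base exponents vanish — dimensionless.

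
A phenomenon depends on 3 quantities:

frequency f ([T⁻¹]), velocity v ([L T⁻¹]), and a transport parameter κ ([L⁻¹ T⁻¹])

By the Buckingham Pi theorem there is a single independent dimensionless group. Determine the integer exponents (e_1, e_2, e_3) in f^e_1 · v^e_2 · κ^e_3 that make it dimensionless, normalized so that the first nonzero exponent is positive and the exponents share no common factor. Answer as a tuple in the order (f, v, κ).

(2, -1, -1)

L: e_1·(0) + e_2·(1) + e_3·(-1) = 0
T: e_1·(-1) + e_2·(-1) + e_3·(-1) = 0
Solving this homogeneous linear system for the smallest-integer solution (first nonzero entry positive) gives (2, -1, -1).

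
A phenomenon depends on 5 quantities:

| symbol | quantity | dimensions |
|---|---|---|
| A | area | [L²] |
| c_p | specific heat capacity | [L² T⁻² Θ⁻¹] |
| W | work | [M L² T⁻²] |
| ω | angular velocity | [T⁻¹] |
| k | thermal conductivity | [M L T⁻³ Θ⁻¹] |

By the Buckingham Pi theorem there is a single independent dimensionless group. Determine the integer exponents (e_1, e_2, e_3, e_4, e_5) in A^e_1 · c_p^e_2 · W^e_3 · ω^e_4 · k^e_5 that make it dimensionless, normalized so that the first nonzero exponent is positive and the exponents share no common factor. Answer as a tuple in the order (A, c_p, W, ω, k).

(3, -2, -2, 2, 2)

M: e_1·(0) + e_2·(0) + e_3·(1) + e_4·(0) + e_5·(1) = 0
L: e_1·(2) + e_2·(2) + e_3·(2) + e_4·(0) + e_5·(1) = 0
T: e_1·(0) + e_2·(-2) + e_3·(-2) + e_4·(-1) + e_5·(-3) = 0
Θ: e_1·(0) + e_2·(-1) + e_3·(0) + e_4·(0) + e_5·(-1) = 0
Solving this homogeneous linear system for the smallest-integer solution (first nonzero entry positive) gives (3, -2, -2, 2, 2).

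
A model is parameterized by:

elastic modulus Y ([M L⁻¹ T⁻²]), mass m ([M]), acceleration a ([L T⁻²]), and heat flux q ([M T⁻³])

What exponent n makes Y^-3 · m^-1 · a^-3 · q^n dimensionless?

4

Balance the M exponent: (1)·n from q, plus −3·(1) − (1) − 3·(0) = -4 from the rest, must sum to zero.
n − 4 = 0, so n = 4.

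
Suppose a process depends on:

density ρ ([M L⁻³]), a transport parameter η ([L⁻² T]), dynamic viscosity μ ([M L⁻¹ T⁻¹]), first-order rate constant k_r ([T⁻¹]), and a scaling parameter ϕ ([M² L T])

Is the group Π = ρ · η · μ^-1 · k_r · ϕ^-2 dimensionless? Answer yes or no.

Sum the exponent of each base dimension across the product:
  M: [ρ]_M + [η]_M − [μ]_M + [k_r]_M − 2·[ϕ]_M = (1) + (0) − (1) + (0) − 2·(2) = -4
  L: [ρ]_L + [η]_L − [μ]_L + [k_r]_L − 2·[ϕ]_L = (-3) + (-2) − (-1) + (0) − 2·(1) = -6
  T: [ρ]_T + [η]_T − [μ]_T + [k_r]_T − 2·[ϕ]_T = (0) + (1) − (-1) + (-1) − 2·(1) = -1
Net dimensions [M⁻⁴ L⁻⁶ T⁻¹] ≠ [1] — not dimensionless.

no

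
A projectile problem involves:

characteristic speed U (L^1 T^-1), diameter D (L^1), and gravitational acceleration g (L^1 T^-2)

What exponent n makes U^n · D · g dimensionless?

Balance the L exponent: (1)·n from U, plus (1) + (1) = 2 from the rest, must sum to zero.
n + 2 = 0, so n = -2.

-2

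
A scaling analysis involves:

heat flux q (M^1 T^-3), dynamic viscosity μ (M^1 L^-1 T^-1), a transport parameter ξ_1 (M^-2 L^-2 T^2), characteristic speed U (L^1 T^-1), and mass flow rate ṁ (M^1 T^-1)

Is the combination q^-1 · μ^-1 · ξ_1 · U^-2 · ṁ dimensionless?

Sum the exponent of each base dimension across the product:
  M: −[q]_M − [μ]_M + [ξ_1]_M − 2·[U]_M + [ṁ]_M = −(1) − (1) + (-2) − 2·(0) + (1) = -3
  L: −[q]_L − [μ]_L + [ξ_1]_L − 2·[U]_L + [ṁ]_L = −(0) − (-1) + (-2) − 2·(1) + (0) = -3
  T: −[q]_T − [μ]_T + [ξ_1]_T − 2·[U]_T + [ṁ]_T = −(-3) − (-1) + (2) − 2·(-1) + (-1) = 7
Net dimensions [M⁻³ L⁻³ T⁷] ≠ [1] — not dimensionless.

no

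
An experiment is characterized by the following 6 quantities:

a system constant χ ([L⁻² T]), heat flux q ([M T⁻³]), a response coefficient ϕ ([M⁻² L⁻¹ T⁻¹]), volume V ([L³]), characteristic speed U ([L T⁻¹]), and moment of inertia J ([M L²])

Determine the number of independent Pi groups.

There are 6 variables and 3 base dimensions (M, L, T).
The dimension matrix has rank 3.
Independent dimensionless groups: 6 − 3 = 3.

3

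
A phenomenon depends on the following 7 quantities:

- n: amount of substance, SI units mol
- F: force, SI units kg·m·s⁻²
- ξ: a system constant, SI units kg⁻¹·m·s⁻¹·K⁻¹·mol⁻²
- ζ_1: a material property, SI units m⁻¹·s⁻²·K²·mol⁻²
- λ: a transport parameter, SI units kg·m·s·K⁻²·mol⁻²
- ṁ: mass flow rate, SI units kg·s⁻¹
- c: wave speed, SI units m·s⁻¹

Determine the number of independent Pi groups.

There are 7 variables and 5 base dimensions (M, L, T, Θ, N).
The dimension matrix has rank 5.
Independent dimensionless groups: 7 − 5 = 2.

2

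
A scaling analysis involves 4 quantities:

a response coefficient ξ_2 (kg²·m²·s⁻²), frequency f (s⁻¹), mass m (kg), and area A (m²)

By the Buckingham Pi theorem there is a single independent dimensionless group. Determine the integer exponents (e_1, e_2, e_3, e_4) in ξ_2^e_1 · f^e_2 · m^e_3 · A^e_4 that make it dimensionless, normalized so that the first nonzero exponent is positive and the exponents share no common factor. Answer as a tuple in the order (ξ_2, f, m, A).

M: e_1·(2) + e_2·(0) + e_3·(1) + e_4·(0) = 0
L: e_1·(2) + e_2·(0) + e_3·(0) + e_4·(2) = 0
T: e_1·(-2) + e_2·(-1) + e_3·(0) + e_4·(0) = 0
Solving this homogeneous linear system for the smallest-integer solution (first nonzero entry positive) gives (1, -2, -2, -1).

(1, -2, -2, -1)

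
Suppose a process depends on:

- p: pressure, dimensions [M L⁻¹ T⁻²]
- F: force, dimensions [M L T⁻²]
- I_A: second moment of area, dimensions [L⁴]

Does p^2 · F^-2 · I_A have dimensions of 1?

Sum the exponent of each base dimension across the product:
  M: 2·[p]_M − 2·[F]_M + [I_A]_M = 2·(1) − 2·(1) + (0) = 0
  L: 2·[p]_L − 2·[F]_L + [I_A]_L = 2·(-1) − 2·(1) + (4) = 0
  T: 2·[p]_T − 2·[F]_T + [I_A]_T = 2·(-2) − 2·(-2) + (0) = 0
All base exponents vanish — dimensionless.

yes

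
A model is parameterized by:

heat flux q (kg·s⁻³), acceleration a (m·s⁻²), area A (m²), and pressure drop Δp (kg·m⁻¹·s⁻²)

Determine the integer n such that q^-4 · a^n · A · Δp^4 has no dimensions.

2

Balance the L exponent: (1)·n from a, plus −4·(0) + (2) + 4·(-1) = -2 from the rest, must sum to zero.
n − 2 = 0, so n = 2.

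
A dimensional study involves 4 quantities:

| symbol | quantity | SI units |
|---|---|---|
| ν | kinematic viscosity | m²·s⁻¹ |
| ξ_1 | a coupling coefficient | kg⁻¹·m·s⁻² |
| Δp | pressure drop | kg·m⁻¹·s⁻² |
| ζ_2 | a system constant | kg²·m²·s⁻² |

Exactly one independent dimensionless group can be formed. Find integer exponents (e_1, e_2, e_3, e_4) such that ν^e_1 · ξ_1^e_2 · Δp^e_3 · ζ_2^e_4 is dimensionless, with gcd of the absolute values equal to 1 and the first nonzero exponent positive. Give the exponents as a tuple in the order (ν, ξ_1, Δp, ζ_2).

M: e_1·(0) + e_2·(-1) + e_3·(1) + e_4·(2) = 0
L: e_1·(2) + e_2·(1) + e_3·(-1) + e_4·(2) = 0
T: e_1·(-1) + e_2·(-2) + e_3·(-2) + e_4·(-2) = 0
Solving this homogeneous linear system for the smallest-integer solution (first nonzero entry positive) gives (2, -1, 1, -1).

(2, -1, 1, -1)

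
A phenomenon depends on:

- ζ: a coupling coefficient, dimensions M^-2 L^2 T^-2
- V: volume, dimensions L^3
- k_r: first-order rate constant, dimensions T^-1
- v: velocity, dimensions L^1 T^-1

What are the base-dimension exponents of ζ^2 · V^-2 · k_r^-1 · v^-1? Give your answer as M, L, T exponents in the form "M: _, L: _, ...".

Collect each base-dimension exponent across the product:
  M: 2·(-2) − 2·(0) − (0) − (0) = -4
  L: 2·(2) − 2·(3) − (0) − (1) = -3
  T: 2·(-2) − 2·(0) − (-1) − (-1) = -2
So the dimensions are [M⁻⁴ L⁻³ T⁻²].

M: -4, L: -3, T: -2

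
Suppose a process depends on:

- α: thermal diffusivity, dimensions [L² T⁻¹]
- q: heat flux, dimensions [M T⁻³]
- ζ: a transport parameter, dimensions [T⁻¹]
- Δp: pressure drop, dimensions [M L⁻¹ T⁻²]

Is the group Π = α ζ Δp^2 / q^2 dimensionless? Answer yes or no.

Sum the exponent of each base dimension across the product:
  M: [α]_M − 2·[q]_M + [ζ]_M + 2·[Δp]_M = (0) − 2·(1) + (0) + 2·(1) = 0
  L: [α]_L − 2·[q]_L + [ζ]_L + 2·[Δp]_L = (2) − 2·(0) + (0) + 2·(-1) = 0
  T: [α]_T − 2·[q]_T + [ζ]_T + 2·[Δp]_T = (-1) − 2·(-3) + (-1) + 2·(-2) = 0
All base exponents vanish — dimensionless.

yes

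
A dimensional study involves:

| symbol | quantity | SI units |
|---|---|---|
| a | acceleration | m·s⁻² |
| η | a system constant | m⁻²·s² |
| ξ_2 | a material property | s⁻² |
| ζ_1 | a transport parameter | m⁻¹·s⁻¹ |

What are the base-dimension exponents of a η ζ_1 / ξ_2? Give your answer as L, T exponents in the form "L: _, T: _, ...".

L: -2, T: 1

Collect each base-dimension exponent across the product:
  L: (1) + (-2) − (0) + (-1) = -2
  T: (-2) + (2) − (-2) + (-1) = 1
So the dimensions are [L⁻² T].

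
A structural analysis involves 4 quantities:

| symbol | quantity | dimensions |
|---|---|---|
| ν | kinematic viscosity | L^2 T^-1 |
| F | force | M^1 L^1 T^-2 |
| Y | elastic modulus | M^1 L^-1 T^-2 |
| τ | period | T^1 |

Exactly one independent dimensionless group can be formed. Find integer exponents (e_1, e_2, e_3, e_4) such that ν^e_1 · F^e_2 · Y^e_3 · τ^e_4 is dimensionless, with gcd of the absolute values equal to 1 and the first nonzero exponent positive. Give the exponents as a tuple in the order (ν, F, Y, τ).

M: e_1·(0) + e_2·(1) + e_3·(1) + e_4·(0) = 0
L: e_1·(2) + e_2·(1) + e_3·(-1) + e_4·(0) = 0
T: e_1·(-1) + e_2·(-2) + e_3·(-2) + e_4·(1) = 0
Solving this homogeneous linear system for the smallest-integer solution (first nonzero entry positive) gives (1, -1, 1, 1).

(1, -1, 1, 1)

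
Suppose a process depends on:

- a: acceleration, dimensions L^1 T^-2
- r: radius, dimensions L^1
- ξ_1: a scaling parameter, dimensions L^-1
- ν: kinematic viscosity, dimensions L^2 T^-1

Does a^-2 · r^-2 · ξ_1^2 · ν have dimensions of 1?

Sum the exponent of each base dimension across the product:
  L: −2·[a]_L − 2·[r]_L + 2·[ξ_1]_L + [ν]_L = −2·(1) − 2·(1) + 2·(-1) + (2) = -4
  T: −2·[a]_T − 2·[r]_T + 2·[ξ_1]_T + [ν]_T = −2·(-2) − 2·(0) + 2·(0) + (-1) = 3
Net dimensions [L⁻⁴ T³] ≠ [1] — not dimensionless.

no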